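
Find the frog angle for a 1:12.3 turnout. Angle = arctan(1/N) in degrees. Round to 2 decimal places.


1/N = 1/12.3 = 0.081301
angle = arctan(0.081301) = 0.081122 rad
angle = 0.081122 * 180/pi = 4.65 degrees

4.65


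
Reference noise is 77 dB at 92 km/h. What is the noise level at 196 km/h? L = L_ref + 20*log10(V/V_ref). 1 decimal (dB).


V/V_ref = 196 / 92 = 2.130435
log10(2.130435) = 0.328468
20 * 0.328468 = 6.5694
L = 77 + 6.5694 = 83.6 dB

83.6


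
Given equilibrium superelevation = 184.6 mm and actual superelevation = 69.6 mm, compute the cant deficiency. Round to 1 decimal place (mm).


Cant deficiency = equilibrium cant - actual cant
CD = 184.6 - 69.6
CD = 115.0 mm

115.0


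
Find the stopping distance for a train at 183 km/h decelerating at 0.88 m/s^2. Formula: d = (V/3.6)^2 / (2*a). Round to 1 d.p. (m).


Convert speed: V = 183 / 3.6 = 50.8333 m/s
V^2 = 2584.0278
d = 2584.0278 / (2 * 0.88)
d = 2584.0278 / 1.76
d = 1468.2 m

1468.2


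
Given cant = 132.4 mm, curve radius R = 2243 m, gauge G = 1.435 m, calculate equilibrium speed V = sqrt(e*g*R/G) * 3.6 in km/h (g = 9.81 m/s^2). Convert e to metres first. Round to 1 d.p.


Convert cant: e = 132.4 mm = 0.1324 m
V_ms = sqrt(0.1324 * 9.81 * 2243 / 1.435)
V_ms = sqrt(2030.179158) = 45.0575 m/s
V = 45.0575 * 3.6 = 162.2 km/h

162.2


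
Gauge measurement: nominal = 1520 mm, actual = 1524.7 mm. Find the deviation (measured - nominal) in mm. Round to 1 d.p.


Deviation = measured - nominal
Deviation = 1524.7 - 1520
Deviation = 4.7 mm

4.7


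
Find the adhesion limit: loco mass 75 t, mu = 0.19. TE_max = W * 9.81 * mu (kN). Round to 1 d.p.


TE_max = W * g * mu
TE_max = 75 * 9.81 * 0.19
TE_max = 735.75 * 0.19
TE_max = 139.8 kN

139.8


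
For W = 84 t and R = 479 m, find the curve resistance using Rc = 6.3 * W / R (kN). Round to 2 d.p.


Rc = 6.3 * W / R
Rc = 6.3 * 84 / 479
Rc = 529.2 / 479
Rc = 1.10 kN

1.10


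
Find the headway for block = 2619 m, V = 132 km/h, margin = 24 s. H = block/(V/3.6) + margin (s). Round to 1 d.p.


V = 132 / 3.6 = 36.6667 m/s
Block traversal time = 2619 / 36.6667 = 71.4273 s
Headway = 71.4273 + 24
Headway = 95.4 s

95.4


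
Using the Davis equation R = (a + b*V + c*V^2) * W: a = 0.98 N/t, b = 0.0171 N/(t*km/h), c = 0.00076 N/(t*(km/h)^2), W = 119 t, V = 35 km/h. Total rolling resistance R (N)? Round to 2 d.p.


b*V = 0.0171 * 35 = 0.5985
c*V^2 = 0.00076 * 1225 = 0.931
R_per_t = 0.98 + 0.5985 + 0.931 = 2.5095 N/t
R_total = 2.5095 * 119 = 298.63 N

298.63


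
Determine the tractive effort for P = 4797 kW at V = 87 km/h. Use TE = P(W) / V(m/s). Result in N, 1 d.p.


Convert: P = 4797 kW = 4797000 W
V = 87 / 3.6 = 24.1667 m/s
TE = 4797000 / 24.1667
TE = 198496.6 N

198496.6


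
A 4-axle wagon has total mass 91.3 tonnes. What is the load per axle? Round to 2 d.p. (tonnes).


Load per axle = total weight / number of axles
Load = 91.3 / 4
Load = 22.83 tonnes

22.83


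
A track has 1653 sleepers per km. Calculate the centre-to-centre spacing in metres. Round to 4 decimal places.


Spacing = 1000 m / number of sleepers
Spacing = 1000 / 1653
Spacing = 0.6050 m

0.6050


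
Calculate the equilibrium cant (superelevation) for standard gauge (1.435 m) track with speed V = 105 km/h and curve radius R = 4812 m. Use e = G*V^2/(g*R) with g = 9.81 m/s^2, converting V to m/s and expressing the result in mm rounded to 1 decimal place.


Convert speed: V = 105 / 3.6 = 29.1667 m/s
Apply formula: e = 1.435 * 29.1667^2 / (9.81 * 4812)
e = 1.435 * 850.6944 / 47205.72
e = 0.02586 m = 25.9 mm

25.9


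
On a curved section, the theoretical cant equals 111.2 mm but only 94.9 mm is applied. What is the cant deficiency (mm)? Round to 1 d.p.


Cant deficiency = equilibrium cant - actual cant
CD = 111.2 - 94.9
CD = 16.3 mm

16.3


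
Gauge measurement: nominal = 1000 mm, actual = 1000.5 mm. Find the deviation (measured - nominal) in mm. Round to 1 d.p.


Deviation = measured - nominal
Deviation = 1000.5 - 1000
Deviation = 0.5 mm

0.5


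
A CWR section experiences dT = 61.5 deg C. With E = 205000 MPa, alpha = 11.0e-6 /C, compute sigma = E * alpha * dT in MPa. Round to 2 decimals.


sigma = E * alpha * dT
sigma = 205000 * 11.0e-6 * 61.5
sigma = 2.255 * 61.5
sigma = 138.68 MPa

138.68


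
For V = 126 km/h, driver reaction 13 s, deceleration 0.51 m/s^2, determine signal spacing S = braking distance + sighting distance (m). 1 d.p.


V = 126 / 3.6 = 35.0 m/s
Braking distance = 35.0^2 / (2*0.51) = 1200.9804 m
Sighting distance = 35.0 * 13 = 455.0 m
S = 1200.9804 + 455.0 = 1656.0 m

1656.0


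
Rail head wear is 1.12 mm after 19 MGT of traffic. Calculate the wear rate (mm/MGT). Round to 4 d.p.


Wear rate = total wear / cumulative tonnage
Rate = 1.12 / 19
Rate = 0.0589 mm/MGT

0.0589


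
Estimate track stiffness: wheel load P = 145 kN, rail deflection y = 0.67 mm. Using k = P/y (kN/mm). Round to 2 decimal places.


Track stiffness k = P / y
k = 145 / 0.67
k = 216.42 kN/mm

216.42


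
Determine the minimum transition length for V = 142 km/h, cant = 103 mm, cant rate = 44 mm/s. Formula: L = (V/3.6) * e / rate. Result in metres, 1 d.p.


Convert speed: V = 142 / 3.6 = 39.4444 m/s
L = 39.4444 * 103 / 44
L = 4062.7778 / 44
L = 92.3 m

92.3


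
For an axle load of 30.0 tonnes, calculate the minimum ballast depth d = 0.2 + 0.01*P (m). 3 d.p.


d = 0.2 + 0.01 * 30.0
d = 0.2 + 0.3
d = 0.500 m

0.500


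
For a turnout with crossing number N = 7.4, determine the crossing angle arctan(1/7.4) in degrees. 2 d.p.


1/N = 1/7.4 = 0.135135
angle = arctan(0.135135) = 0.134321 rad
angle = 0.134321 * 180/pi = 7.70 degrees

7.70


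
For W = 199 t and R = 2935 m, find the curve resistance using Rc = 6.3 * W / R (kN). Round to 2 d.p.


Rc = 6.3 * W / R
Rc = 6.3 * 199 / 2935
Rc = 1253.7 / 2935
Rc = 0.43 kN

0.43


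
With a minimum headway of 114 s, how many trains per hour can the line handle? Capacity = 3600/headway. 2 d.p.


Capacity = 3600 / headway
Capacity = 3600 / 114
Capacity = 31.58 trains/hour

31.58


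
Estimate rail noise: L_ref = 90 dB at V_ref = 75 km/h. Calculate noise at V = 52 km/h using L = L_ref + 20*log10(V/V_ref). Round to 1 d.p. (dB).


V/V_ref = 52 / 75 = 0.693333
log10(0.693333) = -0.159058
20 * -0.159058 = -3.1812
L = 90 + -3.1812 = 86.8 dB

86.8


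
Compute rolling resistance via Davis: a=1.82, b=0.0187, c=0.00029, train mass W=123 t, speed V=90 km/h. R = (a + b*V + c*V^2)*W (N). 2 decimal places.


b*V = 0.0187 * 90 = 1.683
c*V^2 = 0.00029 * 8100 = 2.349
R_per_t = 1.82 + 1.683 + 2.349 = 5.852 N/t
R_total = 5.852 * 123 = 719.80 N

719.80


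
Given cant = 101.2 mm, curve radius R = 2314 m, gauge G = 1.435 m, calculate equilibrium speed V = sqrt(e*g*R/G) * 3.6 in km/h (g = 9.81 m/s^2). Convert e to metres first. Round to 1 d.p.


Convert cant: e = 101.2 mm = 0.1012 m
V_ms = sqrt(0.1012 * 9.81 * 2314 / 1.435)
V_ms = sqrt(1600.888089) = 40.0111 m/s
V = 40.0111 * 3.6 = 144.0 km/h

144.0


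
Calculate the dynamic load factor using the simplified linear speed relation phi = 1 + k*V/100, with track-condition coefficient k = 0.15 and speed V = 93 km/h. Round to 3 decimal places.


phi = 1 + k * V / 100
phi = 1 + 0.15 * 93 / 100
phi = 1 + 0.1395
phi = 1.140

1.140


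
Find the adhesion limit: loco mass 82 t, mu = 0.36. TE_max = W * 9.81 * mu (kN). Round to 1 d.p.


TE_max = W * g * mu
TE_max = 82 * 9.81 * 0.36
TE_max = 804.42 * 0.36
TE_max = 289.6 kN

289.6


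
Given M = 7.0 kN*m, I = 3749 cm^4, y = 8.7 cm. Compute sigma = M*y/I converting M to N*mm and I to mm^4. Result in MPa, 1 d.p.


Convert units:
M = 7.0 kN*m = 7000000 N*mm
y = 8.7 cm = 87 mm
I = 3749 cm^4 = 37490000 mm^4
sigma = 7000000 * 87 / 37490000
sigma = 16.2 MPa

16.2


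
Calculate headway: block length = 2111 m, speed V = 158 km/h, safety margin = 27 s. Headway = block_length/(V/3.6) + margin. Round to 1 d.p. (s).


V = 158 / 3.6 = 43.8889 m/s
Block traversal time = 2111 / 43.8889 = 48.0987 s
Headway = 48.0987 + 27
Headway = 75.1 s

75.1


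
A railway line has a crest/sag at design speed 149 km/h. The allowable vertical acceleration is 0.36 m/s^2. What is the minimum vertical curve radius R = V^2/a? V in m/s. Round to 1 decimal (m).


Convert speed: V = 149 / 3.6 = 41.3889 m/s
V^2 = 1713.0401 m^2/s^2
R_v = 1713.0401 / 0.36
R_v = 4758.4 m

4758.4


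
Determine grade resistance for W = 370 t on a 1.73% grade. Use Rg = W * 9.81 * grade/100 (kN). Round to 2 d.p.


Rg = W * 9.81 * grade / 100
Rg = 370 * 9.81 * 1.73 / 100
Rg = 3629.7 * 0.0173
Rg = 62.79 kN

62.79


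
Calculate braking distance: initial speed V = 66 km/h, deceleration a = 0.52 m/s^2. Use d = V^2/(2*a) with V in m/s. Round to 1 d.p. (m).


Convert speed: V = 66 / 3.6 = 18.3333 m/s
V^2 = 336.1111
d = 336.1111 / (2 * 0.52)
d = 336.1111 / 1.04
d = 323.2 m

323.2


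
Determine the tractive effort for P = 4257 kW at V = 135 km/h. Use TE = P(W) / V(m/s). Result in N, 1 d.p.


Convert: P = 4257 kW = 4257000 W
V = 135 / 3.6 = 37.5 m/s
TE = 4257000 / 37.5
TE = 113520.0 N

113520.0


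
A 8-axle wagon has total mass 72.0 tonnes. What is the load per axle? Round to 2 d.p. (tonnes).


Load per axle = total weight / number of axles
Load = 72.0 / 8
Load = 9.00 tonnes

9.00


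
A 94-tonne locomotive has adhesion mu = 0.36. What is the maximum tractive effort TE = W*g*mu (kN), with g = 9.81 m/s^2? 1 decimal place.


TE_max = W * g * mu
TE_max = 94 * 9.81 * 0.36
TE_max = 922.14 * 0.36
TE_max = 332.0 kN

332.0


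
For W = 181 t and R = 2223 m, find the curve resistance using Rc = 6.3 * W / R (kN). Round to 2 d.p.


Rc = 6.3 * W / R
Rc = 6.3 * 181 / 2223
Rc = 1140.3 / 2223
Rc = 0.51 kN

0.51


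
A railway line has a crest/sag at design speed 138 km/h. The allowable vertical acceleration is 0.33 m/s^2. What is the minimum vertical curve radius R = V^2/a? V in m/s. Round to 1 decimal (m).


Convert speed: V = 138 / 3.6 = 38.3333 m/s
V^2 = 1469.4444 m^2/s^2
R_v = 1469.4444 / 0.33
R_v = 4452.9 m

4452.9


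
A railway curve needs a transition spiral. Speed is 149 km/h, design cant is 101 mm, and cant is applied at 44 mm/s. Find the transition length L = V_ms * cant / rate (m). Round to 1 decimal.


Convert speed: V = 149 / 3.6 = 41.3889 m/s
L = 41.3889 * 101 / 44
L = 4180.2778 / 44
L = 95.0 m

95.0


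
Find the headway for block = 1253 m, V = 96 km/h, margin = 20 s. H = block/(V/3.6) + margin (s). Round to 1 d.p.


V = 96 / 3.6 = 26.6667 m/s
Block traversal time = 1253 / 26.6667 = 46.9875 s
Headway = 46.9875 + 20
Headway = 67.0 s

67.0


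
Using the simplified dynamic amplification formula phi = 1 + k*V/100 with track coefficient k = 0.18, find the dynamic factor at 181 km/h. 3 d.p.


phi = 1 + k * V / 100
phi = 1 + 0.18 * 181 / 100
phi = 1 + 0.3258
phi = 1.326

1.326


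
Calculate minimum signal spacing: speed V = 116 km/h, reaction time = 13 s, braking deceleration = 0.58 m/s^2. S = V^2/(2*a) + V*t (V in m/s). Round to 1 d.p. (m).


V = 116 / 3.6 = 32.2222 m/s
Braking distance = 32.2222^2 / (2*0.58) = 895.0617 m
Sighting distance = 32.2222 * 13 = 418.8889 m
S = 895.0617 + 418.8889 = 1314.0 m

1314.0


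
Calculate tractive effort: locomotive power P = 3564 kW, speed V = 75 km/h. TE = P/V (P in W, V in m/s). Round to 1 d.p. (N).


Convert: P = 3564 kW = 3564000 W
V = 75 / 3.6 = 20.8333 m/s
TE = 3564000 / 20.8333
TE = 171072.0 N

171072.0


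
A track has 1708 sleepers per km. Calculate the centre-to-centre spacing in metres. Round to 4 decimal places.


Spacing = 1000 m / number of sleepers
Spacing = 1000 / 1708
Spacing = 0.5855 m

0.5855


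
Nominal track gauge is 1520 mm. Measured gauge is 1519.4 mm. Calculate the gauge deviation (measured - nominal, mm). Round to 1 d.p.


Deviation = measured - nominal
Deviation = 1519.4 - 1520
Deviation = -0.6 mm

-0.6


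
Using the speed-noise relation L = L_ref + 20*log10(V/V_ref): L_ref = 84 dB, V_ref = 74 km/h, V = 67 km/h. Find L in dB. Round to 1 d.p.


V/V_ref = 67 / 74 = 0.905405
log10(0.905405) = -0.043157
20 * -0.043157 = -0.8631
L = 84 + -0.8631 = 83.1 dB

83.1


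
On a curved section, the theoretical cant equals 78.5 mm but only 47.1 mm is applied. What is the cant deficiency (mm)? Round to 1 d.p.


Cant deficiency = equilibrium cant - actual cant
CD = 78.5 - 47.1
CD = 31.4 mm

31.4


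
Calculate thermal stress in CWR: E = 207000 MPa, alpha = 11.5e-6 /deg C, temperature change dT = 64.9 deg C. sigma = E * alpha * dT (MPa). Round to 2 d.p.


sigma = E * alpha * dT
sigma = 207000 * 11.5e-6 * 64.9
sigma = 2.3805 * 64.9
sigma = 154.49 MPa

154.49


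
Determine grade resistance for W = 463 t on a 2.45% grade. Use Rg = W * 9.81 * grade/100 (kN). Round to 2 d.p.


Rg = W * 9.81 * grade / 100
Rg = 463 * 9.81 * 2.45 / 100
Rg = 4542.03 * 0.0245
Rg = 111.28 kN

111.28


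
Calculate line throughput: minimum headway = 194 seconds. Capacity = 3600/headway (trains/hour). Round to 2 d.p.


Capacity = 3600 / headway
Capacity = 3600 / 194
Capacity = 18.56 trains/hour

18.56


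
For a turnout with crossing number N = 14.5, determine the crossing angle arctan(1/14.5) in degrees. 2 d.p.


1/N = 1/14.5 = 0.068966
angle = arctan(0.068966) = 0.068856 rad
angle = 0.068856 * 180/pi = 3.95 degrees

3.95


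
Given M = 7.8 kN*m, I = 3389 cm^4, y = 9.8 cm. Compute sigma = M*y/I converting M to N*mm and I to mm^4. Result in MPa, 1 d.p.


Convert units:
M = 7.8 kN*m = 7800000 N*mm
y = 9.8 cm = 98 mm
I = 3389 cm^4 = 33890000 mm^4
sigma = 7800000 * 98 / 33890000
sigma = 22.6 MPa

22.6


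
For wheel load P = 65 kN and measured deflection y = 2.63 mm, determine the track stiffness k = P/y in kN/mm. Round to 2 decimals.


Track stiffness k = P / y
k = 65 / 2.63
k = 24.71 kN/mm

24.71


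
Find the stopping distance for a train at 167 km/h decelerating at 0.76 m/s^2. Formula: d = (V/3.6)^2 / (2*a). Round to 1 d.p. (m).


Convert speed: V = 167 / 3.6 = 46.3889 m/s
V^2 = 2151.929
d = 2151.929 / (2 * 0.76)
d = 2151.929 / 1.52
d = 1415.7 m

1415.7


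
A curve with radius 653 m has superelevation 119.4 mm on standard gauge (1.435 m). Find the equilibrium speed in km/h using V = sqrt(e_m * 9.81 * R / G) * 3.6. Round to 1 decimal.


Convert cant: e = 119.4 mm = 0.1194 m
V_ms = sqrt(0.1194 * 9.81 * 653 / 1.435)
V_ms = sqrt(533.009089) = 23.087 m/s
V = 23.087 * 3.6 = 83.1 km/h

83.1


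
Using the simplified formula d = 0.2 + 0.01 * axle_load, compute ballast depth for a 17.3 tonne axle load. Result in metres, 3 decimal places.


d = 0.2 + 0.01 * 17.3
d = 0.2 + 0.173
d = 0.373 m

0.373


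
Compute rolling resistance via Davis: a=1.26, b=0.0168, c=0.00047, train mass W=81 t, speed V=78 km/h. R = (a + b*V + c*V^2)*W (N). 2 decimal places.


b*V = 0.0168 * 78 = 1.3104
c*V^2 = 0.00047 * 6084 = 2.85948
R_per_t = 1.26 + 1.3104 + 2.85948 = 5.42988 N/t
R_total = 5.42988 * 81 = 439.82 N

439.82


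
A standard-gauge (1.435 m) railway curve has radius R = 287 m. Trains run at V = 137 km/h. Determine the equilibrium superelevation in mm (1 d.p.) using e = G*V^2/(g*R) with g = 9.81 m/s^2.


Convert speed: V = 137 / 3.6 = 38.0556 m/s
Apply formula: e = 1.435 * 38.0556^2 / (9.81 * 287)
e = 1.435 * 1448.2253 / 2815.47
e = 0.738137 m = 738.1 mm

738.1


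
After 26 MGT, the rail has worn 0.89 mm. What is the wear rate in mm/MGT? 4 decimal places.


Wear rate = total wear / cumulative tonnage
Rate = 0.89 / 26
Rate = 0.0342 mm/MGT

0.0342


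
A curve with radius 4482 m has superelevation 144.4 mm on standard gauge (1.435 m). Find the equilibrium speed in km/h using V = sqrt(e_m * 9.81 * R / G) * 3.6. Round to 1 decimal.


Convert cant: e = 144.4 mm = 0.1444 m
V_ms = sqrt(0.1444 * 9.81 * 4482 / 1.435)
V_ms = sqrt(4424.418013) = 66.5163 m/s
V = 66.5163 * 3.6 = 239.5 km/h

239.5


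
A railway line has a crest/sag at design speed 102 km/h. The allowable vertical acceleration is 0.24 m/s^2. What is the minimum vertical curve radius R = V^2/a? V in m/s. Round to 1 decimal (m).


Convert speed: V = 102 / 3.6 = 28.3333 m/s
V^2 = 802.7778 m^2/s^2
R_v = 802.7778 / 0.24
R_v = 3344.9 m

3344.9


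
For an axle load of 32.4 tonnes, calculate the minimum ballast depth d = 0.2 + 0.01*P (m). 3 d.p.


d = 0.2 + 0.01 * 32.4
d = 0.2 + 0.324
d = 0.524 m

0.524


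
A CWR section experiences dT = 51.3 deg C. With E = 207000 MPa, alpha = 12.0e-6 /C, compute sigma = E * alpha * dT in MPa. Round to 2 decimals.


sigma = E * alpha * dT
sigma = 207000 * 12.0e-6 * 51.3
sigma = 2.484 * 51.3
sigma = 127.43 MPa

127.43


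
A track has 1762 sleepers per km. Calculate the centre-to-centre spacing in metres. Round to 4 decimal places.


Spacing = 1000 m / number of sleepers
Spacing = 1000 / 1762
Spacing = 0.5675 m

0.5675


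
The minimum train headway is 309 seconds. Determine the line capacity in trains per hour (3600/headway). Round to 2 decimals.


Capacity = 3600 / headway
Capacity = 3600 / 309
Capacity = 11.65 trains/hour

11.65


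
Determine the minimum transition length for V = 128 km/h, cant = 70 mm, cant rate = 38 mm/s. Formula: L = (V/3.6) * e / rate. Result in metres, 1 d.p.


Convert speed: V = 128 / 3.6 = 35.5556 m/s
L = 35.5556 * 70 / 38
L = 2488.8889 / 38
L = 65.5 m

65.5


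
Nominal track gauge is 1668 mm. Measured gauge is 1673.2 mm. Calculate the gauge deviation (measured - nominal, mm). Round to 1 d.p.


Deviation = measured - nominal
Deviation = 1673.2 - 1668
Deviation = 5.2 mm

5.2


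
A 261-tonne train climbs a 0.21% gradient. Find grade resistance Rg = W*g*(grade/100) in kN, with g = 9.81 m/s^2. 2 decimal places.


Rg = W * 9.81 * grade / 100
Rg = 261 * 9.81 * 0.21 / 100
Rg = 2560.41 * 0.0021
Rg = 5.38 kN

5.38


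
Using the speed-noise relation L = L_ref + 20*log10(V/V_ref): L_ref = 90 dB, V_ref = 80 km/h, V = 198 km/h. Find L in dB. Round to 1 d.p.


V/V_ref = 198 / 80 = 2.475
log10(2.475) = 0.393575
20 * 0.393575 = 7.8715
L = 90 + 7.8715 = 97.9 dB

97.9


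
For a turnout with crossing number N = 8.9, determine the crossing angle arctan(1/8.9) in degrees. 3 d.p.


1/N = 1/8.9 = 0.11236
angle = arctan(0.11236) = 0.11189 rad
angle = 0.11189 * 180/pi = 6.411 degrees

6.411


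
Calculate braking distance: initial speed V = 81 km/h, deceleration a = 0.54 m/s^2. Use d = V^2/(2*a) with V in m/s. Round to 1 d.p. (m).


Convert speed: V = 81 / 3.6 = 22.5 m/s
V^2 = 506.25
d = 506.25 / (2 * 0.54)
d = 506.25 / 1.08
d = 468.8 m

468.8


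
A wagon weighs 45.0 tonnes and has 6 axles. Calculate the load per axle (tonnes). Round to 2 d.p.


Load per axle = total weight / number of axles
Load = 45.0 / 6
Load = 7.50 tonnes

7.50


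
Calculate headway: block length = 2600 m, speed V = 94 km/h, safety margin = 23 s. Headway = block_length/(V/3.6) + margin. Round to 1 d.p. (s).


V = 94 / 3.6 = 26.1111 m/s
Block traversal time = 2600 / 26.1111 = 99.5745 s
Headway = 99.5745 + 23
Headway = 122.6 s

122.6


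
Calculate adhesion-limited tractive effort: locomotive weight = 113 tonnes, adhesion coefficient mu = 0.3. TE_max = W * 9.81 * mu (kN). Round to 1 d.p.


TE_max = W * g * mu
TE_max = 113 * 9.81 * 0.3
TE_max = 1108.53 * 0.3
TE_max = 332.6 kN

332.6


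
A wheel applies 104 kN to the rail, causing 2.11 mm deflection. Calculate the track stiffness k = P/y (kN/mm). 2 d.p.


Track stiffness k = P / y
k = 104 / 2.11
k = 49.29 kN/mm

49.29


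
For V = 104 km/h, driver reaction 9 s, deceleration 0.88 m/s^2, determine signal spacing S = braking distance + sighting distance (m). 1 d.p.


V = 104 / 3.6 = 28.8889 m/s
Braking distance = 28.8889^2 / (2*0.88) = 474.1863 m
Sighting distance = 28.8889 * 9 = 260.0 m
S = 474.1863 + 260.0 = 734.2 m

734.2


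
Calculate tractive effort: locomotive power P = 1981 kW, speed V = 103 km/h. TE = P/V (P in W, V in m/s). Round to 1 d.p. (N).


Convert: P = 1981 kW = 1981000 W
V = 103 / 3.6 = 28.6111 m/s
TE = 1981000 / 28.6111
TE = 69238.8 N

69238.8


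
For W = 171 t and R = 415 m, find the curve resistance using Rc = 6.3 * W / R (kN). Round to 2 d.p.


Rc = 6.3 * W / R
Rc = 6.3 * 171 / 415
Rc = 1077.3 / 415
Rc = 2.60 kN

2.60


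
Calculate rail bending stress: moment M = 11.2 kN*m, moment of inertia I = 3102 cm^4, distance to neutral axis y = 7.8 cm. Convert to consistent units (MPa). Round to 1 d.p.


Convert units:
M = 11.2 kN*m = 11200000 N*mm
y = 7.8 cm = 78 mm
I = 3102 cm^4 = 31020000 mm^4
sigma = 11200000 * 78 / 31020000
sigma = 28.2 MPa

28.2


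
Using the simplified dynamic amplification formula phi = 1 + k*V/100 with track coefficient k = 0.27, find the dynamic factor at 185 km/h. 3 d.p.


phi = 1 + k * V / 100
phi = 1 + 0.27 * 185 / 100
phi = 1 + 0.4995
phi = 1.500

1.500


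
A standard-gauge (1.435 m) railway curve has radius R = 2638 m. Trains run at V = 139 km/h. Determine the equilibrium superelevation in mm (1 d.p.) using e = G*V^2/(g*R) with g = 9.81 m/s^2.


Convert speed: V = 139 / 3.6 = 38.6111 m/s
Apply formula: e = 1.435 * 38.6111^2 / (9.81 * 2638)
e = 1.435 * 1490.8179 / 25878.78
e = 0.082667 m = 82.7 mm

82.7


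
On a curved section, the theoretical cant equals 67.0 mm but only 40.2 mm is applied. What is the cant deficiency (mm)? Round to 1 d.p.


Cant deficiency = equilibrium cant - actual cant
CD = 67.0 - 40.2
CD = 26.8 mm

26.8


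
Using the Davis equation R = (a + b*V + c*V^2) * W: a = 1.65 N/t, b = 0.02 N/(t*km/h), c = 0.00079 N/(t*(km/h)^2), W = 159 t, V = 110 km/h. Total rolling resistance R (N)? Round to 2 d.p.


b*V = 0.02 * 110 = 2.2
c*V^2 = 0.00079 * 12100 = 9.559
R_per_t = 1.65 + 2.2 + 9.559 = 13.409 N/t
R_total = 13.409 * 159 = 2132.03 N

2132.03


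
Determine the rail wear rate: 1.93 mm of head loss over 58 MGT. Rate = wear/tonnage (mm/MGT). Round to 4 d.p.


Wear rate = total wear / cumulative tonnage
Rate = 1.93 / 58
Rate = 0.0333 mm/MGT

0.0333


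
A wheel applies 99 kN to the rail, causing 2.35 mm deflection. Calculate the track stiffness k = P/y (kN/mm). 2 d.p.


Track stiffness k = P / y
k = 99 / 2.35
k = 42.13 kN/mm

42.13


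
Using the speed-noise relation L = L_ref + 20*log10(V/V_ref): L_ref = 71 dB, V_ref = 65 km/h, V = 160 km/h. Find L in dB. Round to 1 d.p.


V/V_ref = 160 / 65 = 2.461538
log10(2.461538) = 0.391207
20 * 0.391207 = 7.8241
L = 71 + 7.8241 = 78.8 dB

78.8


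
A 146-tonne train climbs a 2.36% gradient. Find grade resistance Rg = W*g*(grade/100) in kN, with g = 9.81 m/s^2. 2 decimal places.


Rg = W * 9.81 * grade / 100
Rg = 146 * 9.81 * 2.36 / 100
Rg = 1432.26 * 0.0236
Rg = 33.80 kN

33.80


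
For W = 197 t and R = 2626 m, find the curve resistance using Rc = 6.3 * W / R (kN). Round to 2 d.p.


Rc = 6.3 * W / R
Rc = 6.3 * 197 / 2626
Rc = 1241.1 / 2626
Rc = 0.47 kN

0.47


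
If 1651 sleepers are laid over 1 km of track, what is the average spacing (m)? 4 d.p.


Spacing = 1000 m / number of sleepers
Spacing = 1000 / 1651
Spacing = 0.6057 m

0.6057


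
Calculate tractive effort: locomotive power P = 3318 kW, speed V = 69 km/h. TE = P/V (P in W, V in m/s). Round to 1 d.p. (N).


Convert: P = 3318 kW = 3318000 W
V = 69 / 3.6 = 19.1667 m/s
TE = 3318000 / 19.1667
TE = 173113.0 N

173113.0


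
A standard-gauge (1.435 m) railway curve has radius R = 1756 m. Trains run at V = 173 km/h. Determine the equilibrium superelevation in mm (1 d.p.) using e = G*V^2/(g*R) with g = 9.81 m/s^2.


Convert speed: V = 173 / 3.6 = 48.0556 m/s
Apply formula: e = 1.435 * 48.0556^2 / (9.81 * 1756)
e = 1.435 * 2309.3364 / 17226.36
e = 0.192374 m = 192.4 mm

192.4


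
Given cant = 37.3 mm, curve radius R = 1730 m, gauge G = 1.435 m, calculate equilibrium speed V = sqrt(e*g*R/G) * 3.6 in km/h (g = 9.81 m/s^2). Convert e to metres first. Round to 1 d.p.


Convert cant: e = 37.3 mm = 0.0373 m
V_ms = sqrt(0.0373 * 9.81 * 1730 / 1.435)
V_ms = sqrt(441.135533) = 21.0032 m/s
V = 21.0032 * 3.6 = 75.6 km/h

75.6


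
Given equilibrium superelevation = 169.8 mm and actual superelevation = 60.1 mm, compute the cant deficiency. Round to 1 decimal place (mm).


Cant deficiency = equilibrium cant - actual cant
CD = 169.8 - 60.1
CD = 109.7 mm

109.7


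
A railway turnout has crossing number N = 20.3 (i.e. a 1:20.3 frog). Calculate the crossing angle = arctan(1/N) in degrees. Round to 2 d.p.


1/N = 1/20.3 = 0.049261
angle = arctan(0.049261) = 0.049221 rad
angle = 0.049221 * 180/pi = 2.82 degrees

2.82


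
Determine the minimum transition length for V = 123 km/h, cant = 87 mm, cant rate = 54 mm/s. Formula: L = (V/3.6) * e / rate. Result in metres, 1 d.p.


Convert speed: V = 123 / 3.6 = 34.1667 m/s
L = 34.1667 * 87 / 54
L = 2972.5 / 54
L = 55.0 m

55.0


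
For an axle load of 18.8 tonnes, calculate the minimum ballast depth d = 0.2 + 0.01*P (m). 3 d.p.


d = 0.2 + 0.01 * 18.8
d = 0.2 + 0.188
d = 0.388 m

0.388


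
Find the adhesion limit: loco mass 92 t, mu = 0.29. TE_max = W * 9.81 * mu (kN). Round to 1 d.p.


TE_max = W * g * mu
TE_max = 92 * 9.81 * 0.29
TE_max = 902.52 * 0.29
TE_max = 261.7 kN

261.7


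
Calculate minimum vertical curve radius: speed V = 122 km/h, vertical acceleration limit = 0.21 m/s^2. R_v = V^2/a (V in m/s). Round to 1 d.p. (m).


Convert speed: V = 122 / 3.6 = 33.8889 m/s
V^2 = 1148.4568 m^2/s^2
R_v = 1148.4568 / 0.21
R_v = 5468.8 m

5468.8


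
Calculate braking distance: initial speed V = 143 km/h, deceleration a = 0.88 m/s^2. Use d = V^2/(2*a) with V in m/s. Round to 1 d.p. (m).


Convert speed: V = 143 / 3.6 = 39.7222 m/s
V^2 = 1577.8549
d = 1577.8549 / (2 * 0.88)
d = 1577.8549 / 1.76
d = 896.5 m

896.5


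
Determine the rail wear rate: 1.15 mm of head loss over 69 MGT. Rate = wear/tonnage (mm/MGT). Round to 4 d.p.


Wear rate = total wear / cumulative tonnage
Rate = 1.15 / 69
Rate = 0.0167 mm/MGT

0.0167


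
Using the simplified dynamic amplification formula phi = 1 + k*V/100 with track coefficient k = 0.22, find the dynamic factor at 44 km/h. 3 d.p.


phi = 1 + k * V / 100
phi = 1 + 0.22 * 44 / 100
phi = 1 + 0.0968
phi = 1.097

1.097


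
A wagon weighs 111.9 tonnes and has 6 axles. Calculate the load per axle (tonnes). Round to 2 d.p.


Load per axle = total weight / number of axles
Load = 111.9 / 6
Load = 18.65 tonnes

18.65


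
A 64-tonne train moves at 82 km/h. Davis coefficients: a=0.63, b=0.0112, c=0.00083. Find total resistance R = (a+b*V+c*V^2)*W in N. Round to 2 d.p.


b*V = 0.0112 * 82 = 0.9184
c*V^2 = 0.00083 * 6724 = 5.58092
R_per_t = 0.63 + 0.9184 + 5.58092 = 7.12932 N/t
R_total = 7.12932 * 64 = 456.28 N

456.28


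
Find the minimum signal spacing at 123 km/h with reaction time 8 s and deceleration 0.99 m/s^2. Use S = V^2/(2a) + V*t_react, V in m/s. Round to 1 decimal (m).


V = 123 / 3.6 = 34.1667 m/s
Braking distance = 34.1667^2 / (2*0.99) = 589.5763 m
Sighting distance = 34.1667 * 8 = 273.3333 m
S = 589.5763 + 273.3333 = 862.9 m

862.9


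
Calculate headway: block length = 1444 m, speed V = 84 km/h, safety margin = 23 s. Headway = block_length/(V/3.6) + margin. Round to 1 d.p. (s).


V = 84 / 3.6 = 23.3333 m/s
Block traversal time = 1444 / 23.3333 = 61.8857 s
Headway = 61.8857 + 23
Headway = 84.9 s

84.9


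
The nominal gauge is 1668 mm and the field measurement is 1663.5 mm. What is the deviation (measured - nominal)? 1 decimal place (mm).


Deviation = measured - nominal
Deviation = 1663.5 - 1668
Deviation = -4.5 mm

-4.5


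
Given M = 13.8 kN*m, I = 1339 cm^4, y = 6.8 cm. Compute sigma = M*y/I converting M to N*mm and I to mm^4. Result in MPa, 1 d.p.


Convert units:
M = 13.8 kN*m = 13800000 N*mm
y = 6.8 cm = 68 mm
I = 1339 cm^4 = 13390000 mm^4
sigma = 13800000 * 68 / 13390000
sigma = 70.1 MPa

70.1


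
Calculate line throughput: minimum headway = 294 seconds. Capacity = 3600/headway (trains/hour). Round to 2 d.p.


Capacity = 3600 / headway
Capacity = 3600 / 294
Capacity = 12.24 trains/hour

12.24


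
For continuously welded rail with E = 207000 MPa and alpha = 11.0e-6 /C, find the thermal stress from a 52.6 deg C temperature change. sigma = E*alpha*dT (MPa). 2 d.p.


sigma = E * alpha * dT
sigma = 207000 * 11.0e-6 * 52.6
sigma = 2.277 * 52.6
sigma = 119.77 MPa

119.77


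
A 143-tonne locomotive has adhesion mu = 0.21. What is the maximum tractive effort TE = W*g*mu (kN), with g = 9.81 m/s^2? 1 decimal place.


TE_max = W * g * mu
TE_max = 143 * 9.81 * 0.21
TE_max = 1402.83 * 0.21
TE_max = 294.6 kN

294.6


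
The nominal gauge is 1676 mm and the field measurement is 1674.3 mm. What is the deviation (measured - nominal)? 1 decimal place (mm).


Deviation = measured - nominal
Deviation = 1674.3 - 1676
Deviation = -1.7 mm

-1.7


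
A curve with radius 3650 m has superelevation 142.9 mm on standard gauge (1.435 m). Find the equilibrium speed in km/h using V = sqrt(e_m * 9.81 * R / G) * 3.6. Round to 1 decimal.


Convert cant: e = 142.9 mm = 0.1429 m
V_ms = sqrt(0.1429 * 9.81 * 3650 / 1.435)
V_ms = sqrt(3565.678641) = 59.7133 m/s
V = 59.7133 * 3.6 = 215.0 km/h

215.0


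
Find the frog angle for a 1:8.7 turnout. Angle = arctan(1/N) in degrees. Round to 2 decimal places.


1/N = 1/8.7 = 0.114943
angle = arctan(0.114943) = 0.11444 rad
angle = 0.11444 * 180/pi = 6.56 degrees

6.56


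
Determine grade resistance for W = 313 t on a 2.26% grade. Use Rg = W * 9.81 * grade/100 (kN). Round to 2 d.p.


Rg = W * 9.81 * grade / 100
Rg = 313 * 9.81 * 2.26 / 100
Rg = 3070.53 * 0.0226
Rg = 69.39 kN

69.39


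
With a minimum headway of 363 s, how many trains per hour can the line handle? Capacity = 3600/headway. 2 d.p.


Capacity = 3600 / headway
Capacity = 3600 / 363
Capacity = 9.92 trains/hour

9.92


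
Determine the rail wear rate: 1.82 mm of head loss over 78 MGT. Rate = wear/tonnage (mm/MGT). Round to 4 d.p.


Wear rate = total wear / cumulative tonnage
Rate = 1.82 / 78
Rate = 0.0233 mm/MGT

0.0233


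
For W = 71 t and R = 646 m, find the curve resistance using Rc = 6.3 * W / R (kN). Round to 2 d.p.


Rc = 6.3 * W / R
Rc = 6.3 * 71 / 646
Rc = 447.3 / 646
Rc = 0.69 kN

0.69


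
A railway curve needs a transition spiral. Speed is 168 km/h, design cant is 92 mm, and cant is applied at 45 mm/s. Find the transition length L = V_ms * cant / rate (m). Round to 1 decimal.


Convert speed: V = 168 / 3.6 = 46.6667 m/s
L = 46.6667 * 92 / 45
L = 4293.3333 / 45
L = 95.4 m

95.4


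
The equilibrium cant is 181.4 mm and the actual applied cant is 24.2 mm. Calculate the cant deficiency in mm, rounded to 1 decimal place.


Cant deficiency = equilibrium cant - actual cant
CD = 181.4 - 24.2
CD = 157.2 mm

157.2


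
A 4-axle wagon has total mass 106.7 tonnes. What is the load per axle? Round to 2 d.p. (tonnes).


Load per axle = total weight / number of axles
Load = 106.7 / 4
Load = 26.68 tonnes

26.68


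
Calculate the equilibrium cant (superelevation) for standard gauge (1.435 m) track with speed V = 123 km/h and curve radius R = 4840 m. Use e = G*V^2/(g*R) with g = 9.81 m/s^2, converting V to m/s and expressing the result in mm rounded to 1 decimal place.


Convert speed: V = 123 / 3.6 = 34.1667 m/s
Apply formula: e = 1.435 * 34.1667^2 / (9.81 * 4840)
e = 1.435 * 1167.3611 / 47480.4
e = 0.035281 m = 35.3 mm

35.3


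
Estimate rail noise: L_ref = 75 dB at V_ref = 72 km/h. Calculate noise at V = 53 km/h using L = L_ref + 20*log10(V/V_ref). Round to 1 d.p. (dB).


V/V_ref = 53 / 72 = 0.736111
log10(0.736111) = -0.133057
20 * -0.133057 = -2.6611
L = 75 + -2.6611 = 72.3 dB

72.3


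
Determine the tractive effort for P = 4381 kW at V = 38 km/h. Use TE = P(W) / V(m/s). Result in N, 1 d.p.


Convert: P = 4381 kW = 4381000 W
V = 38 / 3.6 = 10.5556 m/s
TE = 4381000 / 10.5556
TE = 415042.1 N

415042.1


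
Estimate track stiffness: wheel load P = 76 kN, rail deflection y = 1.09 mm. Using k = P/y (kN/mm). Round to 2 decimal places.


Track stiffness k = P / y
k = 76 / 1.09
k = 69.72 kN/mm

69.72


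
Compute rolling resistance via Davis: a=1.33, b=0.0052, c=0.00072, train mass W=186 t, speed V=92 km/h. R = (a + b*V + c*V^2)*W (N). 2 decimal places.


b*V = 0.0052 * 92 = 0.4784
c*V^2 = 0.00072 * 8464 = 6.09408
R_per_t = 1.33 + 0.4784 + 6.09408 = 7.90248 N/t
R_total = 7.90248 * 186 = 1469.86 N

1469.86


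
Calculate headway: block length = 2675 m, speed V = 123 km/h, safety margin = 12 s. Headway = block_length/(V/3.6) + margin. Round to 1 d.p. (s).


V = 123 / 3.6 = 34.1667 m/s
Block traversal time = 2675 / 34.1667 = 78.2927 s
Headway = 78.2927 + 12
Headway = 90.3 s

90.3


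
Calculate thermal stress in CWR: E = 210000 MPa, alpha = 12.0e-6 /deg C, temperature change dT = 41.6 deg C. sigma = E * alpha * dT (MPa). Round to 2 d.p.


sigma = E * alpha * dT
sigma = 210000 * 12.0e-6 * 41.6
sigma = 2.52 * 41.6
sigma = 104.83 MPa

104.83


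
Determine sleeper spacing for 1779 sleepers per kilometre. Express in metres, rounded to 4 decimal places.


Spacing = 1000 m / number of sleepers
Spacing = 1000 / 1779
Spacing = 0.5621 m

0.5621


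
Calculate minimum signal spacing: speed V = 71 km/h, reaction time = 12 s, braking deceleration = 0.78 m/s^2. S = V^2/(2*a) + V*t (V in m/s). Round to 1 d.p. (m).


V = 71 / 3.6 = 19.7222 m/s
Braking distance = 19.7222^2 / (2*0.78) = 249.3372 m
Sighting distance = 19.7222 * 12 = 236.6667 m
S = 249.3372 + 236.6667 = 486.0 m

486.0


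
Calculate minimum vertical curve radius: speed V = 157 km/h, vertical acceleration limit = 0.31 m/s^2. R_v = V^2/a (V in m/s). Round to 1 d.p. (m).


Convert speed: V = 157 / 3.6 = 43.6111 m/s
V^2 = 1901.929 m^2/s^2
R_v = 1901.929 / 0.31
R_v = 6135.3 m

6135.3


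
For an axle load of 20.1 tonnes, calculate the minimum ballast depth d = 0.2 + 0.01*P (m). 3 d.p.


d = 0.2 + 0.01 * 20.1
d = 0.2 + 0.201
d = 0.401 m

0.401


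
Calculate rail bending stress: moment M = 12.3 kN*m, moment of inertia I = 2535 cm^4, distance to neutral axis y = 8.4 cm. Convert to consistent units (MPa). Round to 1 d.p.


Convert units:
M = 12.3 kN*m = 12300000 N*mm
y = 8.4 cm = 84 mm
I = 2535 cm^4 = 25350000 mm^4
sigma = 12300000 * 84 / 25350000
sigma = 40.8 MPa

40.8


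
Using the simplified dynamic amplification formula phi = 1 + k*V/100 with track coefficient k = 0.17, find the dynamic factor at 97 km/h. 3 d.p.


phi = 1 + k * V / 100
phi = 1 + 0.17 * 97 / 100
phi = 1 + 0.1649
phi = 1.165

1.165


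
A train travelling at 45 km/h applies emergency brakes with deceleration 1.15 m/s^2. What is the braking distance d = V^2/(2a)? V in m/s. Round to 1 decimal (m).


Convert speed: V = 45 / 3.6 = 12.5 m/s
V^2 = 156.25
d = 156.25 / (2 * 1.15)
d = 156.25 / 2.3
d = 67.9 m

67.9


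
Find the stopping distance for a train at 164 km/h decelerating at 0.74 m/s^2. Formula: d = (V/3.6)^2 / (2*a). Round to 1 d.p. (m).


Convert speed: V = 164 / 3.6 = 45.5556 m/s
V^2 = 2075.3086
d = 2075.3086 / (2 * 0.74)
d = 2075.3086 / 1.48
d = 1402.2 m

1402.2


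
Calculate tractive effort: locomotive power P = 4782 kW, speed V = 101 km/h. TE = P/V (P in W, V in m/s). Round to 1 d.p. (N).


Convert: P = 4782 kW = 4782000 W
V = 101 / 3.6 = 28.0556 m/s
TE = 4782000 / 28.0556
TE = 170447.5 N

170447.5


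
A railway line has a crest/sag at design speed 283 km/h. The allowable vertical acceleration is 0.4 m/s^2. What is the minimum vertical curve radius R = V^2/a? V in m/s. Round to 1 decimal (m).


Convert speed: V = 283 / 3.6 = 78.6111 m/s
V^2 = 6179.7068 m^2/s^2
R_v = 6179.7068 / 0.4
R_v = 15449.3 m

15449.3


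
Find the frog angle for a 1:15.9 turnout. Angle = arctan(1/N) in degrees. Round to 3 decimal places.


1/N = 1/15.9 = 0.062893
angle = arctan(0.062893) = 0.06281 rad
angle = 0.06281 * 180/pi = 3.599 degrees

3.599


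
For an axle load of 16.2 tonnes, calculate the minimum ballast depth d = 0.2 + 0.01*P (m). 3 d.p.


d = 0.2 + 0.01 * 16.2
d = 0.2 + 0.162
d = 0.362 m

0.362


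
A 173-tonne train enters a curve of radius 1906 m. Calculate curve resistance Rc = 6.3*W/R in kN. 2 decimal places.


Rc = 6.3 * W / R
Rc = 6.3 * 173 / 1906
Rc = 1089.9 / 1906
Rc = 0.57 kN

0.57


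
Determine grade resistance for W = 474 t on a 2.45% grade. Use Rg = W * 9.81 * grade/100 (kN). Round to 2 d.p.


Rg = W * 9.81 * grade / 100
Rg = 474 * 9.81 * 2.45 / 100
Rg = 4649.94 * 0.0245
Rg = 113.92 kN

113.92


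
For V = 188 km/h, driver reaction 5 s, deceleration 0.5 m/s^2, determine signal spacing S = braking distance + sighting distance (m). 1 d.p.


V = 188 / 3.6 = 52.2222 m/s
Braking distance = 52.2222^2 / (2*0.5) = 2727.1605 m
Sighting distance = 52.2222 * 5 = 261.1111 m
S = 2727.1605 + 261.1111 = 2988.3 m

2988.3


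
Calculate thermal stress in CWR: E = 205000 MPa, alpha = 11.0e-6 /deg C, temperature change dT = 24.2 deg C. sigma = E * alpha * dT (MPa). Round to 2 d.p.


sigma = E * alpha * dT
sigma = 205000 * 11.0e-6 * 24.2
sigma = 2.255 * 24.2
sigma = 54.57 MPa

54.57


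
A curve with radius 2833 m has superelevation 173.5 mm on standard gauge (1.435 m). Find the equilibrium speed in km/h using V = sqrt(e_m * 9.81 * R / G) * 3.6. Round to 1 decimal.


Convert cant: e = 173.5 mm = 0.1735 m
V_ms = sqrt(0.1735 * 9.81 * 2833 / 1.435)
V_ms = sqrt(3360.184777) = 57.9671 m/s
V = 57.9671 * 3.6 = 208.7 km/h

208.7


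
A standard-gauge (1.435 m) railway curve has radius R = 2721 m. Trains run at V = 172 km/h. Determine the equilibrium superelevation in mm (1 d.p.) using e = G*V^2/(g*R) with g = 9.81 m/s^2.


Convert speed: V = 172 / 3.6 = 47.7778 m/s
Apply formula: e = 1.435 * 47.7778^2 / (9.81 * 2721)
e = 1.435 * 2282.716 / 26693.01
e = 0.122717 m = 122.7 mm

122.7


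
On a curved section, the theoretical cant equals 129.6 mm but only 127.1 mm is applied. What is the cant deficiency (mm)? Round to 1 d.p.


Cant deficiency = equilibrium cant - actual cant
CD = 129.6 - 127.1
CD = 2.5 mm

2.5


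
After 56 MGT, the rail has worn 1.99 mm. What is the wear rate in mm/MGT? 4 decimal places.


Wear rate = total wear / cumulative tonnage
Rate = 1.99 / 56
Rate = 0.0355 mm/MGT

0.0355


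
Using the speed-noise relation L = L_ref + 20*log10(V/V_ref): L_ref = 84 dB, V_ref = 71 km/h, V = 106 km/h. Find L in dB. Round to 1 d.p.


V/V_ref = 106 / 71 = 1.492958
log10(1.492958) = 0.174048
20 * 0.174048 = 3.481
L = 84 + 3.481 = 87.5 dB

87.5


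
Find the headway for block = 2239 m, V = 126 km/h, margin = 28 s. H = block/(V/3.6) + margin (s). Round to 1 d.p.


V = 126 / 3.6 = 35.0 m/s
Block traversal time = 2239 / 35.0 = 63.9714 s
Headway = 63.9714 + 28
Headway = 92.0 s

92.0


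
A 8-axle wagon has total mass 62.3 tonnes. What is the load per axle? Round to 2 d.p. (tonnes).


Load per axle = total weight / number of axles
Load = 62.3 / 8
Load = 7.79 tonnes

7.79


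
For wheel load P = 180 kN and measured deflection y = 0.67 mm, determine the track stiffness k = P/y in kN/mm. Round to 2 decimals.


Track stiffness k = P / y
k = 180 / 0.67
k = 268.66 kN/mm

268.66


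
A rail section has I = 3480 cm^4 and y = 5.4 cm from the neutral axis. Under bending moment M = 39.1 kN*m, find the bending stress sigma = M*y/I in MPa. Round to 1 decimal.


Convert units:
M = 39.1 kN*m = 39100000 N*mm
y = 5.4 cm = 54 mm
I = 3480 cm^4 = 34800000 mm^4
sigma = 39100000 * 54 / 34800000
sigma = 60.7 MPa

60.7


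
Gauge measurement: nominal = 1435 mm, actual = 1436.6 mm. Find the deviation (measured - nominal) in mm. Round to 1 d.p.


Deviation = measured - nominal
Deviation = 1436.6 - 1435
Deviation = 1.6 mm

1.6


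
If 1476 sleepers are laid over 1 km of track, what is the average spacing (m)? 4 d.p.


Spacing = 1000 m / number of sleepers
Spacing = 1000 / 1476
Spacing = 0.6775 m

0.6775
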